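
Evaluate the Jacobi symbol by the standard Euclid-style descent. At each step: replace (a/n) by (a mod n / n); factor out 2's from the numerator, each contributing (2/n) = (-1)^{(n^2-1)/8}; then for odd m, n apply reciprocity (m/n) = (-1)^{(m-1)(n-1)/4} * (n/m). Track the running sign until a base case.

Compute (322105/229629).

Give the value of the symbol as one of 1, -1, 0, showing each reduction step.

(322105/229629): 322105 mod 229629 = 92476, so (322105/229629) = (92476/229629)
factor out 2^2: 92476 = 2^2·23119; with 229629 mod 8 = 5, (2/229629) = -1; sign now +1; continue with (23119/229629)
flip (23119/229629) -> (229629/23119): both odd, 23119 mod 4 = 3, 229629 mod 4 = 1, so the flip contributes +1; sign now +1
(229629/23119): 229629 mod 23119 = 21558, so (229629/23119) = (21558/23119)
factor out 2^1: 21558 = 2^1·10779; with 23119 mod 8 = 7, (2/23119) = +1; sign now +1; continue with (10779/23119)
flip (10779/23119) -> (23119/10779): both odd, 10779 mod 4 = 3, 23119 mod 4 = 3, so the flip contributes -1; sign now -1
(23119/10779): 23119 mod 10779 = 1561, so (23119/10779) = (1561/10779)
flip (1561/10779) -> (10779/1561): both odd, 1561 mod 4 = 1, 10779 mod 4 = 3, so the flip contributes +1; sign now -1
(10779/1561): 10779 mod 1561 = 1413, so (10779/1561) = (1413/1561)
flip (1413/1561) -> (1561/1413): both odd, 1413 mod 4 = 1, 1561 mod 4 = 1, so the flip contributes +1; sign now -1
(1561/1413): 1561 mod 1413 = 148, so (1561/1413) = (148/1413)
factor out 2^2: 148 = 2^2·37; with 1413 mod 8 = 5, (2/1413) = -1; sign now -1; continue with (37/1413)
flip (37/1413) -> (1413/37): both odd, 37 mod 4 = 1, 1413 mod 4 = 1, so the flip contributes +1; sign now -1
(1413/37): 1413 mod 37 = 7, so (1413/37) = (7/37)
flip (7/37) -> (37/7): both odd, 7 mod 4 = 3, 37 mod 4 = 1, so the flip contributes +1; sign now -1
(37/7): 37 mod 7 = 2, so (37/7) = (2/7)
factor out 2^1: 2 = 2^1·1; with 7 mod 8 = 7, (2/7) = +1; sign now -1; continue with (1/7)
reached (1/7) = 1, so the symbol is -1

-1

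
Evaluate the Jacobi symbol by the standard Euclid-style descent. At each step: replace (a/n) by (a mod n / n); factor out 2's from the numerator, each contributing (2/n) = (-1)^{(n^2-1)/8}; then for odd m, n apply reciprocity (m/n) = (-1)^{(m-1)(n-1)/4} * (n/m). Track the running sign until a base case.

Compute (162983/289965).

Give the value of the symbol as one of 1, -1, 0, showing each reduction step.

reciprocity: (162983/289965) = +1·(289965/162983) since 162983 mod 4 = 3, 289965 mod 4 = 1; sign now +1
(289965/162983) = (126982/162983)   [reduce mod 162983]
126982 = 2^1·63491; (2/162983) = +1 since 162983 mod 8 = 7, so (126982/162983) = (+1)^1·(63491/162983); sign now +1
reciprocity: (63491/162983) = -1·(162983/63491) since 63491 mod 4 = 3, 162983 mod 4 = 3; sign now -1
(162983/63491) = (36001/63491)   [reduce mod 63491]
reciprocity: (36001/63491) = +1·(63491/36001) since 36001 mod 4 = 1, 63491 mod 4 = 3; sign now -1
(63491/36001) = (27490/36001)   [reduce mod 36001]
27490 = 2^1·13745; (2/36001) = +1 since 36001 mod 8 = 1, so (27490/36001) = (+1)^1·(13745/36001); sign now -1
reciprocity: (13745/36001) = +1·(36001/13745) since 13745 mod 4 = 1, 36001 mod 4 = 1; sign now -1
(36001/13745) = (8511/13745)   [reduce mod 13745]
reciprocity: (8511/13745) = +1·(13745/8511) since 8511 mod 4 = 3, 13745 mod 4 = 1; sign now -1
(13745/8511) = (5234/8511)   [reduce mod 8511]
5234 = 2^1·2617; (2/8511) = +1 since 8511 mod 8 = 7, so (5234/8511) = (+1)^1·(2617/8511); sign now -1
reciprocity: (2617/8511) = +1·(8511/2617) since 2617 mod 4 = 1, 8511 mod 4 = 3; sign now -1
(8511/2617) = (660/2617)   [reduce mod 2617]
660 = 2^2·165; (2/2617) = +1 since 2617 mod 8 = 1, so (660/2617) = (+1)^2·(165/2617); sign now -1
reciprocity: (165/2617) = +1·(2617/165) since 165 mod 4 = 1, 2617 mod 4 = 1; sign now -1
(2617/165) = (142/165)   [reduce mod 165]
142 = 2^1·71; (2/165) = -1 since 165 mod 8 = 5, so (142/165) = (-1)^1·(71/165); sign now +1
reciprocity: (71/165) = +1·(165/71) since 71 mod 4 = 3, 165 mod 4 = 1; sign now +1
(165/71) = (23/71)   [reduce mod 71]
reciprocity: (23/71) = -1·(71/23) since 23 mod 4 = 3, 71 mod 4 = 3; sign now -1
(71/23) = (2/23)   [reduce mod 23]
2 = 2^1·1; (2/23) = +1 since 23 mod 8 = 7, so (2/23) = (+1)^1·(1/23); sign now -1
(1/23) = 1; final value = sign = -1

-1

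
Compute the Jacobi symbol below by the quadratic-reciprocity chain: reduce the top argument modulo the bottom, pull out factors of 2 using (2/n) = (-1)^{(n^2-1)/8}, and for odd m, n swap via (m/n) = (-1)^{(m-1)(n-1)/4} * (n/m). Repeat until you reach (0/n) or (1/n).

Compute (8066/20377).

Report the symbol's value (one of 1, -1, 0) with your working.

factor out 2^1: 8066 = 2^1·4033; with 20377 mod 8 = 1, (2/20377) = +1; sign now +1; continue with (4033/20377)
flip (4033/20377) -> (20377/4033): both odd, 4033 mod 4 = 1, 20377 mod 4 = 1, so the flip contributes +1; sign now +1
(20377/4033): 20377 mod 4033 = 212, so (20377/4033) = (212/4033)
factor out 2^2: 212 = 2^2·53; with 4033 mod 8 = 1, (2/4033) = +1; sign now +1; continue with (53/4033)
flip (53/4033) -> (4033/53): both odd, 53 mod 4 = 1, 4033 mod 4 = 1, so the flip contributes +1; sign now +1
(4033/53): 4033 mod 53 = 5, so (4033/53) = (5/53)
flip (5/53) -> (53/5): both odd, 5 mod 4 = 1, 53 mod 4 = 1, so the flip contributes +1; sign now +1
(53/5): 53 mod 5 = 3, so (53/5) = (3/5)
flip (3/5) -> (5/3): both odd, 3 mod 4 = 3, 5 mod 4 = 1, so the flip contributes +1; sign now +1
(5/3): 5 mod 3 = 2, so (5/3) = (2/3)
factor out 2^1: 2 = 2^1·1; with 3 mod 8 = 3, (2/3) = -1; sign now -1; continue with (1/3)
reached (1/3) = 1, so the symbol is -1

-1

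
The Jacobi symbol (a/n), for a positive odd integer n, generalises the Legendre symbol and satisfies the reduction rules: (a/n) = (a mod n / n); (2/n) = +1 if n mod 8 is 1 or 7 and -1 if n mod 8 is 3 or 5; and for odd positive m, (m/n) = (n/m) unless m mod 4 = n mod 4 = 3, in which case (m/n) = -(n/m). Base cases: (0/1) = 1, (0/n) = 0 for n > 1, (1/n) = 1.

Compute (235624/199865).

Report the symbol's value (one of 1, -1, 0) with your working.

(235624/199865) = (35759/199865)   [reduce mod 199865]
reciprocity: (35759/199865) = +1·(199865/35759) since 35759 mod 4 = 3, 199865 mod 4 = 1; sign now +1
(199865/35759) = (21070/35759)   [reduce mod 35759]
21070 = 2^1·10535; (2/35759) = +1 since 35759 mod 8 = 7, so (21070/35759) = (+1)^1·(10535/35759); sign now +1
reciprocity: (10535/35759) = -1·(35759/10535) since 10535 mod 4 = 3, 35759 mod 4 = 3; sign now -1
(35759/10535) = (4154/10535)   [reduce mod 10535]
4154 = 2^1·2077; (2/10535) = +1 since 10535 mod 8 = 7, so (4154/10535) = (+1)^1·(2077/10535); sign now -1
reciprocity: (2077/10535) = +1·(10535/2077) since 2077 mod 4 = 1, 10535 mod 4 = 3; sign now -1
(10535/2077) = (150/2077)   [reduce mod 2077]
150 = 2^1·75; (2/2077) = -1 since 2077 mod 8 = 5, so (150/2077) = (-1)^1·(75/2077); sign now +1
reciprocity: (75/2077) = +1·(2077/75) since 75 mod 4 = 3, 2077 mod 4 = 1; sign now +1
(2077/75) = (52/75)   [reduce mod 75]
52 = 2^2·13; (2/75) = -1 since 75 mod 8 = 3, so (52/75) = (-1)^2·(13/75); sign now +1
reciprocity: (13/75) = +1·(75/13) since 13 mod 4 = 1, 75 mod 4 = 3; sign now +1
(75/13) = (10/13)   [reduce mod 13]
10 = 2^1·5; (2/13) = -1 since 13 mod 8 = 5, so (10/13) = (-1)^1·(5/13); sign now -1
reciprocity: (5/13) = +1·(13/5) since 5 mod 4 = 1, 13 mod 4 = 1; sign now -1
(13/5) = (3/5)   [reduce mod 5]
reciprocity: (3/5) = +1·(5/3) since 3 mod 4 = 3, 5 mod 4 = 1; sign now -1
(5/3) = (2/3)   [reduce mod 3]
2 = 2^1·1; (2/3) = -1 since 3 mod 8 = 3, so (2/3) = (-1)^1·(1/3); sign now +1
(1/3) = 1; final value = sign = +1

1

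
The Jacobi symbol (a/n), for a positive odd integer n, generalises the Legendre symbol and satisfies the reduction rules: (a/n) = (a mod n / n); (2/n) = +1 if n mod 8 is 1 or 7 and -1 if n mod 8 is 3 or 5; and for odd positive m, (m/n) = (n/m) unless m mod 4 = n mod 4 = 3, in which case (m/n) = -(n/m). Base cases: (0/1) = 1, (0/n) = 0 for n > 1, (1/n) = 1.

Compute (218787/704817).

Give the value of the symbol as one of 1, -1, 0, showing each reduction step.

reciprocity: (218787/704817) = +1·(704817/218787) since 218787 mod 4 = 3, 704817 mod 4 = 1; sign now +1
(704817/218787) = (48456/218787)   [reduce mod 218787]
48456 = 2^3·6057; (2/218787) = -1 since 218787 mod 8 = 3, so (48456/218787) = (-1)^3·(6057/218787); sign now -1
reciprocity: (6057/218787) = +1·(218787/6057) since 6057 mod 4 = 1, 218787 mod 4 = 3; sign now -1
(218787/6057) = (735/6057)   [reduce mod 6057]
reciprocity: (735/6057) = +1·(6057/735) since 735 mod 4 = 3, 6057 mod 4 = 1; sign now -1
(6057/735) = (177/735)   [reduce mod 735]
reciprocity: (177/735) = +1·(735/177) since 177 mod 4 = 1, 735 mod 4 = 3; sign now -1
(735/177) = (27/177)   [reduce mod 177]
reciprocity: (27/177) = +1·(177/27) since 27 mod 4 = 3, 177 mod 4 = 1; sign now -1
(177/27) = (15/27)   [reduce mod 27]
reciprocity: (15/27) = -1·(27/15) since 15 mod 4 = 3, 27 mod 4 = 3; sign now +1
(27/15) = (12/15)   [reduce mod 15]
12 = 2^2·3; (2/15) = +1 since 15 mod 8 = 7, so (12/15) = (+1)^2·(3/15); sign now +1
reciprocity: (3/15) = -1·(15/3) since 3 mod 4 = 3, 15 mod 4 = 3; sign now -1
(15/3) = (0/3)   [reduce mod 3]
(0/3) = 0   [gcd(a, n) > 1]; final value = 0

0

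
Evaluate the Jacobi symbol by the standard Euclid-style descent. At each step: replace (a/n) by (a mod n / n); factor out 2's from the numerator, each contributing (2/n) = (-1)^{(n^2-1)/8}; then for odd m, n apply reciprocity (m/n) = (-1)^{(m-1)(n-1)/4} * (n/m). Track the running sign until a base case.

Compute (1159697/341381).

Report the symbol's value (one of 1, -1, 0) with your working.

(1159697/341381): 1159697 mod 341381 = 135554, so (1159697/341381) = (135554/341381)
factor out 2^1: 135554 = 2^1·67777; with 341381 mod 8 = 5, (2/341381) = -1; sign now -1; continue with (67777/341381)
flip (67777/341381) -> (341381/67777): both odd, 67777 mod 4 = 1, 341381 mod 4 = 1, so the flip contributes +1; sign now -1
(341381/67777): 341381 mod 67777 = 2496, so (341381/67777) = (2496/67777)
factor out 2^6: 2496 = 2^6·39; with 67777 mod 8 = 1, (2/67777) = +1; sign now -1; continue with (39/67777)
flip (39/67777) -> (67777/39): both odd, 39 mod 4 = 3, 67777 mod 4 = 1, so the flip contributes +1; sign now -1
(67777/39): 67777 mod 39 = 34, so (67777/39) = (34/39)
factor out 2^1: 34 = 2^1·17; with 39 mod 8 = 7, (2/39) = +1; sign now -1; continue with (17/39)
flip (17/39) -> (39/17): both odd, 17 mod 4 = 1, 39 mod 4 = 3, so the flip contributes +1; sign now -1
(39/17): 39 mod 17 = 5, so (39/17) = (5/17)
flip (5/17) -> (17/5): both odd, 5 mod 4 = 1, 17 mod 4 = 1, so the flip contributes +1; sign now -1
(17/5): 17 mod 5 = 2, so (17/5) = (2/5)
factor out 2^1: 2 = 2^1·1; with 5 mod 8 = 5, (2/5) = -1; sign now +1; continue with (1/5)
reached (1/5) = 1, so the symbol is +1

1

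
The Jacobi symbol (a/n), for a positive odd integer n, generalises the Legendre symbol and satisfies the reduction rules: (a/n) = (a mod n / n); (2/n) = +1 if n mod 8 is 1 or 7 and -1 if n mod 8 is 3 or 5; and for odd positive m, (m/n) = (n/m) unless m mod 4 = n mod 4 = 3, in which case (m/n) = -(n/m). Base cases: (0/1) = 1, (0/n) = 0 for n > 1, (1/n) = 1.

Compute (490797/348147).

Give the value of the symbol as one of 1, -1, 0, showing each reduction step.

(490797/348147): 490797 mod 348147 = 142650, so (490797/348147) = (142650/348147)
factor out 2^1: 142650 = 2^1·71325; with 348147 mod 8 = 3, (2/348147) = -1; sign now -1; continue with (71325/348147)
flip (71325/348147) -> (348147/71325): both odd, 71325 mod 4 = 1, 348147 mod 4 = 3, so the flip contributes +1; sign now -1
(348147/71325): 348147 mod 71325 = 62847, so (348147/71325) = (62847/71325)
flip (62847/71325) -> (71325/62847): both odd, 62847 mod 4 = 3, 71325 mod 4 = 1, so the flip contributes +1; sign now -1
(71325/62847): 71325 mod 62847 = 8478, so (71325/62847) = (8478/62847)
factor out 2^1: 8478 = 2^1·4239; with 62847 mod 8 = 7, (2/62847) = +1; sign now -1; continue with (4239/62847)
flip (4239/62847) -> (62847/4239): both odd, 4239 mod 4 = 3, 62847 mod 4 = 3, so the flip contributes -1; sign now +1
(62847/4239): 62847 mod 4239 = 3501, so (62847/4239) = (3501/4239)
flip (3501/4239) -> (4239/3501): both odd, 3501 mod 4 = 1, 4239 mod 4 = 3, so the flip contributes +1; sign now +1
(4239/3501): 4239 mod 3501 = 738, so (4239/3501) = (738/3501)
factor out 2^1: 738 = 2^1·369; with 3501 mod 8 = 5, (2/3501) = -1; sign now -1; continue with (369/3501)
flip (369/3501) -> (3501/369): both odd, 369 mod 4 = 1, 3501 mod 4 = 1, so the flip contributes +1; sign now -1
(3501/369): 3501 mod 369 = 180, so (3501/369) = (180/369)
factor out 2^2: 180 = 2^2·45; with 369 mod 8 = 1, (2/369) = +1; sign now -1; continue with (45/369)
flip (45/369) -> (369/45): both odd, 45 mod 4 = 1, 369 mod 4 = 1, so the flip contributes +1; sign now -1
(369/45): 369 mod 45 = 9, so (369/45) = (9/45)
flip (9/45) -> (45/9): both odd, 9 mod 4 = 1, 45 mod 4 = 1, so the flip contributes +1; sign now -1
(45/9): 45 mod 9 = 0, so (45/9) = (0/9)
reached (0/9); gcd(a, n) > 1, so (0/9) = 0 and the symbol is 0

0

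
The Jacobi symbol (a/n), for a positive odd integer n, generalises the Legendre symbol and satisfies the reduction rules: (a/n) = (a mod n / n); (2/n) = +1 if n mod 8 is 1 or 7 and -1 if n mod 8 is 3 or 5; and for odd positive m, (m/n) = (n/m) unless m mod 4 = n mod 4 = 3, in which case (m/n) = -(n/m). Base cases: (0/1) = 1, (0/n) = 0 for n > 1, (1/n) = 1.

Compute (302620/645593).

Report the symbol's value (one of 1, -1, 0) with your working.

-1

factor out 2^2: 302620 = 2^2·75655; with 645593 mod 8 = 1, (2/645593) = +1; sign now +1; continue with (75655/645593)
flip (75655/645593) -> (645593/75655): both odd, 75655 mod 4 = 3, 645593 mod 4 = 1, so the flip contributes +1; sign now +1
(645593/75655): 645593 mod 75655 = 40353, so (645593/75655) = (40353/75655)
flip (40353/75655) -> (75655/40353): both odd, 40353 mod 4 = 1, 75655 mod 4 = 3, so the flip contributes +1; sign now +1
(75655/40353): 75655 mod 40353 = 35302, so (75655/40353) = (35302/40353)
factor out 2^1: 35302 = 2^1·17651; with 40353 mod 8 = 1, (2/40353) = +1; sign now +1; continue with (17651/40353)
flip (17651/40353) -> (40353/17651): both odd, 17651 mod 4 = 3, 40353 mod 4 = 1, so the flip contributes +1; sign now +1
(40353/17651): 40353 mod 17651 = 5051, so (40353/17651) = (5051/17651)
flip (5051/17651) -> (17651/5051): both odd, 5051 mod 4 = 3, 17651 mod 4 = 3, so the flip contributes -1; sign now -1
(17651/5051): 17651 mod 5051 = 2498, so (17651/5051) = (2498/5051)
factor out 2^1: 2498 = 2^1·1249; with 5051 mod 8 = 3, (2/5051) = -1; sign now +1; continue with (1249/5051)
flip (1249/5051) -> (5051/1249): both odd, 1249 mod 4 = 1, 5051 mod 4 = 3, so the flip contributes +1; sign now +1
(5051/1249): 5051 mod 1249 = 55, so (5051/1249) = (55/1249)
flip (55/1249) -> (1249/55): both odd, 55 mod 4 = 3, 1249 mod 4 = 1, so the flip contributes +1; sign now +1
(1249/55): 1249 mod 55 = 39, so (1249/55) = (39/55)
flip (39/55) -> (55/39): both odd, 39 mod 4 = 3, 55 mod 4 = 3, so the flip contributes -1; sign now -1
(55/39): 55 mod 39 = 16, so (55/39) = (16/39)
factor out 2^4: 16 = 2^4·1; with 39 mod 8 = 7, (2/39) = +1; sign now -1; continue with (1/39)
reached (1/39) = 1, so the symbol is -1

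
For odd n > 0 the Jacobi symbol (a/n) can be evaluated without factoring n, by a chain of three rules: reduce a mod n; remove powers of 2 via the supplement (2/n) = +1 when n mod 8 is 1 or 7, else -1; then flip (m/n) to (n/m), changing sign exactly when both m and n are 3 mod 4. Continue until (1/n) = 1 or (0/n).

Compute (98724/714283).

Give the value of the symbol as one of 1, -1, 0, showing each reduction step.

1

98724 = 2^2·24681; (2/714283) = -1 since 714283 mod 8 = 3, so (98724/714283) = (-1)^2·(24681/714283); sign now +1
reciprocity: (24681/714283) = +1·(714283/24681) since 24681 mod 4 = 1, 714283 mod 4 = 3; sign now +1
(714283/24681) = (23215/24681)   [reduce mod 24681]
reciprocity: (23215/24681) = +1·(24681/23215) since 23215 mod 4 = 3, 24681 mod 4 = 1; sign now +1
(24681/23215) = (1466/23215)   [reduce mod 23215]
1466 = 2^1·733; (2/23215) = +1 since 23215 mod 8 = 7, so (1466/23215) = (+1)^1·(733/23215); sign now +1
reciprocity: (733/23215) = +1·(23215/733) since 733 mod 4 = 1, 23215 mod 4 = 3; sign now +1
(23215/733) = (492/733)   [reduce mod 733]
492 = 2^2·123; (2/733) = -1 since 733 mod 8 = 5, so (492/733) = (-1)^2·(123/733); sign now +1
reciprocity: (123/733) = +1·(733/123) since 123 mod 4 = 3, 733 mod 4 = 1; sign now +1
(733/123) = (118/123)   [reduce mod 123]
118 = 2^1·59; (2/123) = -1 since 123 mod 8 = 3, so (118/123) = (-1)^1·(59/123); sign now -1
reciprocity: (59/123) = -1·(123/59) since 59 mod 4 = 3, 123 mod 4 = 3; sign now +1
(123/59) = (5/59)   [reduce mod 59]
reciprocity: (5/59) = +1·(59/5) since 5 mod 4 = 1, 59 mod 4 = 3; sign now +1
(59/5) = (4/5)   [reduce mod 5]
4 = 2^2·1; (2/5) = -1 since 5 mod 8 = 5, so (4/5) = (-1)^2·(1/5); sign now +1
(1/5) = 1; final value = sign = +1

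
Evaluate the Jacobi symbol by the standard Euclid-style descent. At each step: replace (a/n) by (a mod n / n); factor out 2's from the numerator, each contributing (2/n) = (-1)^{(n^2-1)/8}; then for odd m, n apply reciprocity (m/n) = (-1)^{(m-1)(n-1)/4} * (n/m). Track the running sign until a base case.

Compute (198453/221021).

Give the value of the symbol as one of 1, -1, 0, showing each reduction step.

1

reciprocity: (198453/221021) = +1·(221021/198453) since 198453 mod 4 = 1, 221021 mod 4 = 1; sign now +1
(221021/198453) = (22568/198453)   [reduce mod 198453]
22568 = 2^3·2821; (2/198453) = -1 since 198453 mod 8 = 5, so (22568/198453) = (-1)^3·(2821/198453); sign now -1
reciprocity: (2821/198453) = +1·(198453/2821) since 2821 mod 4 = 1, 198453 mod 4 = 1; sign now -1
(198453/2821) = (983/2821)   [reduce mod 2821]
reciprocity: (983/2821) = +1·(2821/983) since 983 mod 4 = 3, 2821 mod 4 = 1; sign now -1
(2821/983) = (855/983)   [reduce mod 983]
reciprocity: (855/983) = -1·(983/855) since 855 mod 4 = 3, 983 mod 4 = 3; sign now +1
(983/855) = (128/855)   [reduce mod 855]
128 = 2^7·1; (2/855) = +1 since 855 mod 8 = 7, so (128/855) = (+1)^7·(1/855); sign now +1
(1/855) = 1; final value = sign = +1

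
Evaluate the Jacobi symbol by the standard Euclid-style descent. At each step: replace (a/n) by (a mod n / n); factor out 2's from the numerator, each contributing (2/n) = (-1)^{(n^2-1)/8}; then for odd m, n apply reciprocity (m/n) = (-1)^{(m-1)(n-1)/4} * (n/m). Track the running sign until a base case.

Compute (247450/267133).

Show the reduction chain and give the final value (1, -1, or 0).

247450 = 2^1·123725; (2/267133) = -1 since 267133 mod 8 = 5, so (247450/267133) = (-1)^1·(123725/267133); sign now -1
reciprocity: (123725/267133) = +1·(267133/123725) since 123725 mod 4 = 1, 267133 mod 4 = 1; sign now -1
(267133/123725) = (19683/123725)   [reduce mod 123725]
reciprocity: (19683/123725) = +1·(123725/19683) since 19683 mod 4 = 3, 123725 mod 4 = 1; sign now -1
(123725/19683) = (5627/19683)   [reduce mod 19683]
reciprocity: (5627/19683) = -1·(19683/5627) since 5627 mod 4 = 3, 19683 mod 4 = 3; sign now +1
(19683/5627) = (2802/5627)   [reduce mod 5627]
2802 = 2^1·1401; (2/5627) = -1 since 5627 mod 8 = 3, so (2802/5627) = (-1)^1·(1401/5627); sign now -1
reciprocity: (1401/5627) = +1·(5627/1401) since 1401 mod 4 = 1, 5627 mod 4 = 3; sign now -1
(5627/1401) = (23/1401)   [reduce mod 1401]
reciprocity: (23/1401) = +1·(1401/23) since 23 mod 4 = 3, 1401 mod 4 = 1; sign now -1
(1401/23) = (21/23)   [reduce mod 23]
reciprocity: (21/23) = +1·(23/21) since 21 mod 4 = 1, 23 mod 4 = 3; sign now -1
(23/21) = (2/21)   [reduce mod 21]
2 = 2^1·1; (2/21) = -1 since 21 mod 8 = 5, so (2/21) = (-1)^1·(1/21); sign now +1
(1/21) = 1; final value = sign = +1

1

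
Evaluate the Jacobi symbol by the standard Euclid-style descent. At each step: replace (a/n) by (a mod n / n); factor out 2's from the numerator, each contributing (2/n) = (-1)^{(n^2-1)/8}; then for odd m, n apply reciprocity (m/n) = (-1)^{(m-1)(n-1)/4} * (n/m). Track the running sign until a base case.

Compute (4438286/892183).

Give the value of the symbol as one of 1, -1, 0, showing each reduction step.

0

(4438286/892183) = (869554/892183)   [reduce mod 892183]
869554 = 2^1·434777; (2/892183) = +1 since 892183 mod 8 = 7, so (869554/892183) = (+1)^1·(434777/892183); sign now +1
reciprocity: (434777/892183) = +1·(892183/434777) since 434777 mod 4 = 1, 892183 mod 4 = 3; sign now +1
(892183/434777) = (22629/434777)   [reduce mod 434777]
reciprocity: (22629/434777) = +1·(434777/22629) since 22629 mod 4 = 1, 434777 mod 4 = 1; sign now +1
(434777/22629) = (4826/22629)   [reduce mod 22629]
4826 = 2^1·2413; (2/22629) = -1 since 22629 mod 8 = 5, so (4826/22629) = (-1)^1·(2413/22629); sign now -1
reciprocity: (2413/22629) = +1·(22629/2413) since 2413 mod 4 = 1, 22629 mod 4 = 1; sign now -1
(22629/2413) = (912/2413)   [reduce mod 2413]
912 = 2^4·57; (2/2413) = -1 since 2413 mod 8 = 5, so (912/2413) = (-1)^4·(57/2413); sign now -1
reciprocity: (57/2413) = +1·(2413/57) since 57 mod 4 = 1, 2413 mod 4 = 1; sign now -1
(2413/57) = (19/57)   [reduce mod 57]
reciprocity: (19/57) = +1·(57/19) since 19 mod 4 = 3, 57 mod 4 = 1; sign now -1
(57/19) = (0/19)   [reduce mod 19]
(0/19) = 0   [gcd(a, n) > 1]; final value = 0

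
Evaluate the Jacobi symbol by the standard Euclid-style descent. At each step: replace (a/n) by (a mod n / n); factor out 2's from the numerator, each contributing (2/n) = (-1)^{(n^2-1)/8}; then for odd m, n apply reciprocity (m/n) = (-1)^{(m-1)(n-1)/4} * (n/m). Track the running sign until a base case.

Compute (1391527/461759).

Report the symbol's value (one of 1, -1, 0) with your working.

1

(1391527/461759) = (6250/461759)   [reduce mod 461759]
6250 = 2^1·3125; (2/461759) = +1 since 461759 mod 8 = 7, so (6250/461759) = (+1)^1·(3125/461759); sign now +1
reciprocity: (3125/461759) = +1·(461759/3125) since 3125 mod 4 = 1, 461759 mod 4 = 3; sign now +1
(461759/3125) = (2384/3125)   [reduce mod 3125]
2384 = 2^4·149; (2/3125) = -1 since 3125 mod 8 = 5, so (2384/3125) = (-1)^4·(149/3125); sign now +1
reciprocity: (149/3125) = +1·(3125/149) since 149 mod 4 = 1, 3125 mod 4 = 1; sign now +1
(3125/149) = (145/149)   [reduce mod 149]
reciprocity: (145/149) = +1·(149/145) since 145 mod 4 = 1, 149 mod 4 = 1; sign now +1
(149/145) = (4/145)   [reduce mod 145]
4 = 2^2·1; (2/145) = +1 since 145 mod 8 = 1, so (4/145) = (+1)^2·(1/145); sign now +1
(1/145) = 1; final value = sign = +1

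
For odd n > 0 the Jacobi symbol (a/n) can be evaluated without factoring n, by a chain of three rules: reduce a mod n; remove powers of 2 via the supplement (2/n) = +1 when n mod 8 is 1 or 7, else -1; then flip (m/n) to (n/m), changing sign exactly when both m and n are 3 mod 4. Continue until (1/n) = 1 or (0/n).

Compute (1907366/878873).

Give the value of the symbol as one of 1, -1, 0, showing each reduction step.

-1

(1907366/878873): 1907366 mod 878873 = 149620, so (1907366/878873) = (149620/878873)
factor out 2^2: 149620 = 2^2·37405; with 878873 mod 8 = 1, (2/878873) = +1; sign now +1; continue with (37405/878873)
flip (37405/878873) -> (878873/37405): both odd, 37405 mod 4 = 1, 878873 mod 4 = 1, so the flip contributes +1; sign now +1
(878873/37405): 878873 mod 37405 = 18558, so (878873/37405) = (18558/37405)
factor out 2^1: 18558 = 2^1·9279; with 37405 mod 8 = 5, (2/37405) = -1; sign now -1; continue with (9279/37405)
flip (9279/37405) -> (37405/9279): both odd, 9279 mod 4 = 3, 37405 mod 4 = 1, so the flip contributes +1; sign now -1
(37405/9279): 37405 mod 9279 = 289, so (37405/9279) = (289/9279)
flip (289/9279) -> (9279/289): both odd, 289 mod 4 = 1, 9279 mod 4 = 3, so the flip contributes +1; sign now -1
(9279/289): 9279 mod 289 = 31, so (9279/289) = (31/289)
flip (31/289) -> (289/31): both odd, 31 mod 4 = 3, 289 mod 4 = 1, so the flip contributes +1; sign now -1
(289/31): 289 mod 31 = 10, so (289/31) = (10/31)
factor out 2^1: 10 = 2^1·5; with 31 mod 8 = 7, (2/31) = +1; sign now -1; continue with (5/31)
flip (5/31) -> (31/5): both odd, 5 mod 4 = 1, 31 mod 4 = 3, so the flip contributes +1; sign now -1
(31/5): 31 mod 5 = 1, so (31/5) = (1/5)
reached (1/5) = 1, so the symbol is -1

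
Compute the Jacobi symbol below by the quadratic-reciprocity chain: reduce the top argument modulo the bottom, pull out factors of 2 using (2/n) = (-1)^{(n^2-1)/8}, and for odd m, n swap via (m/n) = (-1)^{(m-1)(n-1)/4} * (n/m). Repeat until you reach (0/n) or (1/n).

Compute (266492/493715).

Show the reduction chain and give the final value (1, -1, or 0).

factor out 2^2: 266492 = 2^2·66623; with 493715 mod 8 = 3, (2/493715) = -1; sign now +1; continue with (66623/493715)
flip (66623/493715) -> (493715/66623): both odd, 66623 mod 4 = 3, 493715 mod 4 = 3, so the flip contributes -1; sign now -1
(493715/66623): 493715 mod 66623 = 27354, so (493715/66623) = (27354/66623)
factor out 2^1: 27354 = 2^1·13677; with 66623 mod 8 = 7, (2/66623) = +1; sign now -1; continue with (13677/66623)
flip (13677/66623) -> (66623/13677): both odd, 13677 mod 4 = 1, 66623 mod 4 = 3, so the flip contributes +1; sign now -1
(66623/13677): 66623 mod 13677 = 11915, so (66623/13677) = (11915/13677)
flip (11915/13677) -> (13677/11915): both odd, 11915 mod 4 = 3, 13677 mod 4 = 1, so the flip contributes +1; sign now -1
(13677/11915): 13677 mod 11915 = 1762, so (13677/11915) = (1762/11915)
factor out 2^1: 1762 = 2^1·881; with 11915 mod 8 = 3, (2/11915) = -1; sign now +1; continue with (881/11915)
flip (881/11915) -> (11915/881): both odd, 881 mod 4 = 1, 11915 mod 4 = 3, so the flip contributes +1; sign now +1
(11915/881): 11915 mod 881 = 462, so (11915/881) = (462/881)
factor out 2^1: 462 = 2^1·231; with 881 mod 8 = 1, (2/881) = +1; sign now +1; continue with (231/881)
flip (231/881) -> (881/231): both odd, 231 mod 4 = 3, 881 mod 4 = 1, so the flip contributes +1; sign now +1
(881/231): 881 mod 231 = 188, so (881/231) = (188/231)
factor out 2^2: 188 = 2^2·47; with 231 mod 8 = 7, (2/231) = +1; sign now +1; continue with (47/231)
flip (47/231) -> (231/47): both odd, 47 mod 4 = 3, 231 mod 4 = 3, so the flip contributes -1; sign now -1
(231/47): 231 mod 47 = 43, so (231/47) = (43/47)
flip (43/47) -> (47/43): both odd, 43 mod 4 = 3, 47 mod 4 = 3, so the flip contributes -1; sign now +1
(47/43): 47 mod 43 = 4, so (47/43) = (4/43)
factor out 2^2: 4 = 2^2·1; with 43 mod 8 = 3, (2/43) = -1; sign now +1; continue with (1/43)
reached (1/43) = 1, so the symbol is +1

1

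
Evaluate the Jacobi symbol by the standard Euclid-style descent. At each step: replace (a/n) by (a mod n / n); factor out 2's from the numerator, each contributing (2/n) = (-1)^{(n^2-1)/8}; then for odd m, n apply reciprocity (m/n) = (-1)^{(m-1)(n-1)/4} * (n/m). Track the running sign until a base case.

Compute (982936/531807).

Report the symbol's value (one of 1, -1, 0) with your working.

-1

(982936/531807) = (451129/531807)   [reduce mod 531807]
reciprocity: (451129/531807) = +1·(531807/451129) since 451129 mod 4 = 1, 531807 mod 4 = 3; sign now +1
(531807/451129) = (80678/451129)   [reduce mod 451129]
80678 = 2^1·40339; (2/451129) = +1 since 451129 mod 8 = 1, so (80678/451129) = (+1)^1·(40339/451129); sign now +1
reciprocity: (40339/451129) = +1·(451129/40339) since 40339 mod 4 = 3, 451129 mod 4 = 1; sign now +1
(451129/40339) = (7400/40339)   [reduce mod 40339]
7400 = 2^3·925; (2/40339) = -1 since 40339 mod 8 = 3, so (7400/40339) = (-1)^3·(925/40339); sign now -1
reciprocity: (925/40339) = +1·(40339/925) since 925 mod 4 = 1, 40339 mod 4 = 3; sign now -1
(40339/925) = (564/925)   [reduce mod 925]
564 = 2^2·141; (2/925) = -1 since 925 mod 8 = 5, so (564/925) = (-1)^2·(141/925); sign now -1
reciprocity: (141/925) = +1·(925/141) since 141 mod 4 = 1, 925 mod 4 = 1; sign now -1
(925/141) = (79/141)   [reduce mod 141]
reciprocity: (79/141) = +1·(141/79) since 79 mod 4 = 3, 141 mod 4 = 1; sign now -1
(141/79) = (62/79)   [reduce mod 79]
62 = 2^1·31; (2/79) = +1 since 79 mod 8 = 7, so (62/79) = (+1)^1·(31/79); sign now -1
reciprocity: (31/79) = -1·(79/31) since 31 mod 4 = 3, 79 mod 4 = 3; sign now +1
(79/31) = (17/31)   [reduce mod 31]
reciprocity: (17/31) = +1·(31/17) since 17 mod 4 = 1, 31 mod 4 = 3; sign now +1
(31/17) = (14/17)   [reduce mod 17]
14 = 2^1·7; (2/17) = +1 since 17 mod 8 = 1, so (14/17) = (+1)^1·(7/17); sign now +1
reciprocity: (7/17) = +1·(17/7) since 7 mod 4 = 3, 17 mod 4 = 1; sign now +1
(17/7) = (3/7)   [reduce mod 7]
reciprocity: (3/7) = -1·(7/3) since 3 mod 4 = 3, 7 mod 4 = 3; sign now -1
(7/3) = (1/3)   [reduce mod 3]
(1/3) = 1; final value = sign = -1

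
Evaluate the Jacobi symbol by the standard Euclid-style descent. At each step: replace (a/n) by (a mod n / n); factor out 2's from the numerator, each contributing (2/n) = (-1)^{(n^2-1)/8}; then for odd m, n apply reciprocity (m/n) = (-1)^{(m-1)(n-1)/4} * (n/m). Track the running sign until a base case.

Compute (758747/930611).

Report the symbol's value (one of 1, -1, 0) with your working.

flip (758747/930611) -> (930611/758747): both odd, 758747 mod 4 = 3, 930611 mod 4 = 3, so the flip contributes -1; sign now -1
(930611/758747): 930611 mod 758747 = 171864, so (930611/758747) = (171864/758747)
factor out 2^3: 171864 = 2^3·21483; with 758747 mod 8 = 3, (2/758747) = -1; sign now +1; continue with (21483/758747)
flip (21483/758747) -> (758747/21483): both odd, 21483 mod 4 = 3, 758747 mod 4 = 3, so the flip contributes -1; sign now -1
(758747/21483): 758747 mod 21483 = 6842, so (758747/21483) = (6842/21483)
factor out 2^1: 6842 = 2^1·3421; with 21483 mod 8 = 3, (2/21483) = -1; sign now +1; continue with (3421/21483)
flip (3421/21483) -> (21483/3421): both odd, 3421 mod 4 = 1, 21483 mod 4 = 3, so the flip contributes +1; sign now +1
(21483/3421): 21483 mod 3421 = 957, so (21483/3421) = (957/3421)
flip (957/3421) -> (3421/957): both odd, 957 mod 4 = 1, 3421 mod 4 = 1, so the flip contributes +1; sign now +1
(3421/957): 3421 mod 957 = 550, so (3421/957) = (550/957)
factor out 2^1: 550 = 2^1·275; with 957 mod 8 = 5, (2/957) = -1; sign now -1; continue with (275/957)
flip (275/957) -> (957/275): both odd, 275 mod 4 = 3, 957 mod 4 = 1, so the flip contributes +1; sign now -1
(957/275): 957 mod 275 = 132, so (957/275) = (132/275)
factor out 2^2: 132 = 2^2·33; with 275 mod 8 = 3, (2/275) = -1; sign now -1; continue with (33/275)
flip (33/275) -> (275/33): both odd, 33 mod 4 = 1, 275 mod 4 = 3, so the flip contributes +1; sign now -1
(275/33): 275 mod 33 = 11, so (275/33) = (11/33)
flip (11/33) -> (33/11): both odd, 11 mod 4 = 3, 33 mod 4 = 1, so the flip contributes +1; sign now -1
(33/11): 33 mod 11 = 0, so (33/11) = (0/11)
reached (0/11); gcd(a, n) > 1, so (0/11) = 0 and the symbol is 0

0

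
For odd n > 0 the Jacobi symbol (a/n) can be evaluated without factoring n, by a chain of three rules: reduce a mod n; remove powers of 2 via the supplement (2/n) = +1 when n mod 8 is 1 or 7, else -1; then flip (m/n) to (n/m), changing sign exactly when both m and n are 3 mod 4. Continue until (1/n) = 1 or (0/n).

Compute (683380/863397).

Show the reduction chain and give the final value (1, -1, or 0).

factor out 2^2: 683380 = 2^2·170845; with 863397 mod 8 = 5, (2/863397) = -1; sign now +1; continue with (170845/863397)
flip (170845/863397) -> (863397/170845): both odd, 170845 mod 4 = 1, 863397 mod 4 = 1, so the flip contributes +1; sign now +1
(863397/170845): 863397 mod 170845 = 9172, so (863397/170845) = (9172/170845)
factor out 2^2: 9172 = 2^2·2293; with 170845 mod 8 = 5, (2/170845) = -1; sign now +1; continue with (2293/170845)
flip (2293/170845) -> (170845/2293): both odd, 2293 mod 4 = 1, 170845 mod 4 = 1, so the flip contributes +1; sign now +1
(170845/2293): 170845 mod 2293 = 1163, so (170845/2293) = (1163/2293)
flip (1163/2293) -> (2293/1163): both odd, 1163 mod 4 = 3, 2293 mod 4 = 1, so the flip contributes +1; sign now +1
(2293/1163): 2293 mod 1163 = 1130, so (2293/1163) = (1130/1163)
factor out 2^1: 1130 = 2^1·565; with 1163 mod 8 = 3, (2/1163) = -1; sign now -1; continue with (565/1163)
flip (565/1163) -> (1163/565): both odd, 565 mod 4 = 1, 1163 mod 4 = 3, so the flip contributes +1; sign now -1
(1163/565): 1163 mod 565 = 33, so (1163/565) = (33/565)
flip (33/565) -> (565/33): both odd, 33 mod 4 = 1, 565 mod 4 = 1, so the flip contributes +1; sign now -1
(565/33): 565 mod 33 = 4, so (565/33) = (4/33)
factor out 2^2: 4 = 2^2·1; with 33 mod 8 = 1, (2/33) = +1; sign now -1; continue with (1/33)
reached (1/33) = 1, so the symbol is -1

-1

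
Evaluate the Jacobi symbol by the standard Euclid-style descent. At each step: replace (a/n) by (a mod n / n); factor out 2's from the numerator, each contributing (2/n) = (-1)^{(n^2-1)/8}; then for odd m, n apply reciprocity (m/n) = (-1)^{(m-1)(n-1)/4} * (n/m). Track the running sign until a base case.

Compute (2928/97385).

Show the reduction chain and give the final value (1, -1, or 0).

1

factor out 2^4: 2928 = 2^4·183; with 97385 mod 8 = 1, (2/97385) = +1; sign now +1; continue with (183/97385)
flip (183/97385) -> (97385/183): both odd, 183 mod 4 = 3, 97385 mod 4 = 1, so the flip contributes +1; sign now +1
(97385/183): 97385 mod 183 = 29, so (97385/183) = (29/183)
flip (29/183) -> (183/29): both odd, 29 mod 4 = 1, 183 mod 4 = 3, so the flip contributes +1; sign now +1
(183/29): 183 mod 29 = 9, so (183/29) = (9/29)
flip (9/29) -> (29/9): both odd, 9 mod 4 = 1, 29 mod 4 = 1, so the flip contributes +1; sign now +1
(29/9): 29 mod 9 = 2, so (29/9) = (2/9)
factor out 2^1: 2 = 2^1·1; with 9 mod 8 = 1, (2/9) = +1; sign now +1; continue with (1/9)
reached (1/9) = 1, so the symbol is +1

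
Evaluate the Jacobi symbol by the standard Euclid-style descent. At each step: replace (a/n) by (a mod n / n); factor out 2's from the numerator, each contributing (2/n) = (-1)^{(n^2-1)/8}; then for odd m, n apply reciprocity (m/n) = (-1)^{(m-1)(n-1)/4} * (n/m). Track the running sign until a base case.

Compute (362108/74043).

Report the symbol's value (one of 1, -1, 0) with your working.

(362108/74043) = (65936/74043)   [reduce mod 74043]
65936 = 2^4·4121; (2/74043) = -1 since 74043 mod 8 = 3, so (65936/74043) = (-1)^4·(4121/74043); sign now +1
reciprocity: (4121/74043) = +1·(74043/4121) since 4121 mod 4 = 1, 74043 mod 4 = 3; sign now +1
(74043/4121) = (3986/4121)   [reduce mod 4121]
3986 = 2^1·1993; (2/4121) = +1 since 4121 mod 8 = 1, so (3986/4121) = (+1)^1·(1993/4121); sign now +1
reciprocity: (1993/4121) = +1·(4121/1993) since 1993 mod 4 = 1, 4121 mod 4 = 1; sign now +1
(4121/1993) = (135/1993)   [reduce mod 1993]
reciprocity: (135/1993) = +1·(1993/135) since 135 mod 4 = 3, 1993 mod 4 = 1; sign now +1
(1993/135) = (103/135)   [reduce mod 135]
reciprocity: (103/135) = -1·(135/103) since 103 mod 4 = 3, 135 mod 4 = 3; sign now -1
(135/103) = (32/103)   [reduce mod 103]
32 = 2^5·1; (2/103) = +1 since 103 mod 8 = 7, so (32/103) = (+1)^5·(1/103); sign now -1
(1/103) = 1; final value = sign = -1

-1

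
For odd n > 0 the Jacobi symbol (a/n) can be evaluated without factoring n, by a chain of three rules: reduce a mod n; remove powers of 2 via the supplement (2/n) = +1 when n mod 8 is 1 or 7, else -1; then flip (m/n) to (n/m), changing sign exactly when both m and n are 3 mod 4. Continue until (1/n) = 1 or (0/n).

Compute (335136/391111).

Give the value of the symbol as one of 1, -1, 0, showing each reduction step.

factor out 2^5: 335136 = 2^5·10473; with 391111 mod 8 = 7, (2/391111) = +1; sign now +1; continue with (10473/391111)
flip (10473/391111) -> (391111/10473): both odd, 10473 mod 4 = 1, 391111 mod 4 = 3, so the flip contributes +1; sign now +1
(391111/10473): 391111 mod 10473 = 3610, so (391111/10473) = (3610/10473)
factor out 2^1: 3610 = 2^1·1805; with 10473 mod 8 = 1, (2/10473) = +1; sign now +1; continue with (1805/10473)
flip (1805/10473) -> (10473/1805): both odd, 1805 mod 4 = 1, 10473 mod 4 = 1, so the flip contributes +1; sign now +1
(10473/1805): 10473 mod 1805 = 1448, so (10473/1805) = (1448/1805)
factor out 2^3: 1448 = 2^3·181; with 1805 mod 8 = 5, (2/1805) = -1; sign now -1; continue with (181/1805)
flip (181/1805) -> (1805/181): both odd, 181 mod 4 = 1, 1805 mod 4 = 1, so the flip contributes +1; sign now -1
(1805/181): 1805 mod 181 = 176, so (1805/181) = (176/181)
factor out 2^4: 176 = 2^4·11; with 181 mod 8 = 5, (2/181) = -1; sign now -1; continue with (11/181)
flip (11/181) -> (181/11): both odd, 11 mod 4 = 3, 181 mod 4 = 1, so the flip contributes +1; sign now -1
(181/11): 181 mod 11 = 5, so (181/11) = (5/11)
flip (5/11) -> (11/5): both odd, 5 mod 4 = 1, 11 mod 4 = 3, so the flip contributes +1; sign now -1
(11/5): 11 mod 5 = 1, so (11/5) = (1/5)
reached (1/5) = 1, so the symbol is -1

-1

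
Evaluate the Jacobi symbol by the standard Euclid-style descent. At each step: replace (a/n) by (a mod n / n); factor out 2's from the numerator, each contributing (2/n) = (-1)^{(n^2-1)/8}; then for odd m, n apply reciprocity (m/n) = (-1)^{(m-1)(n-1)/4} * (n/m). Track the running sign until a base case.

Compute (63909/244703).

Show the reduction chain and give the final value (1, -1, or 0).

1

reciprocity: (63909/244703) = +1·(244703/63909) since 63909 mod 4 = 1, 244703 mod 4 = 3; sign now +1
(244703/63909) = (52976/63909)   [reduce mod 63909]
52976 = 2^4·3311; (2/63909) = -1 since 63909 mod 8 = 5, so (52976/63909) = (-1)^4·(3311/63909); sign now +1
reciprocity: (3311/63909) = +1·(63909/3311) since 3311 mod 4 = 3, 63909 mod 4 = 1; sign now +1
(63909/3311) = (1000/3311)   [reduce mod 3311]
1000 = 2^3·125; (2/3311) = +1 since 3311 mod 8 = 7, so (1000/3311) = (+1)^3·(125/3311); sign now +1
reciprocity: (125/3311) = +1·(3311/125) since 125 mod 4 = 1, 3311 mod 4 = 3; sign now +1
(3311/125) = (61/125)   [reduce mod 125]
reciprocity: (61/125) = +1·(125/61) since 61 mod 4 = 1, 125 mod 4 = 1; sign now +1
(125/61) = (3/61)   [reduce mod 61]
reciprocity: (3/61) = +1·(61/3) since 3 mod 4 = 3, 61 mod 4 = 1; sign now +1
(61/3) = (1/3)   [reduce mod 3]
(1/3) = 1; final value = sign = +1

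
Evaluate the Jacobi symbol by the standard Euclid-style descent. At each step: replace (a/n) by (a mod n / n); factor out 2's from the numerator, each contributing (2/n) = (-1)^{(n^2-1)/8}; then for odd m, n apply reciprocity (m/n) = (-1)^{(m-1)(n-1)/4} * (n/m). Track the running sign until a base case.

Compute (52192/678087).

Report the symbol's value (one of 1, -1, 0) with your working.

1

52192 = 2^5·1631; (2/678087) = +1 since 678087 mod 8 = 7, so (52192/678087) = (+1)^5·(1631/678087); sign now +1
reciprocity: (1631/678087) = -1·(678087/1631) since 1631 mod 4 = 3, 678087 mod 4 = 3; sign now -1
(678087/1631) = (1222/1631)   [reduce mod 1631]
1222 = 2^1·611; (2/1631) = +1 since 1631 mod 8 = 7, so (1222/1631) = (+1)^1·(611/1631); sign now -1
reciprocity: (611/1631) = -1·(1631/611) since 611 mod 4 = 3, 1631 mod 4 = 3; sign now +1
(1631/611) = (409/611)   [reduce mod 611]
reciprocity: (409/611) = +1·(611/409) since 409 mod 4 = 1, 611 mod 4 = 3; sign now +1
(611/409) = (202/409)   [reduce mod 409]
202 = 2^1·101; (2/409) = +1 since 409 mod 8 = 1, so (202/409) = (+1)^1·(101/409); sign now +1
reciprocity: (101/409) = +1·(409/101) since 101 mod 4 = 1, 409 mod 4 = 1; sign now +1
(409/101) = (5/101)   [reduce mod 101]
reciprocity: (5/101) = +1·(101/5) since 5 mod 4 = 1, 101 mod 4 = 1; sign now +1
(101/5) = (1/5)   [reduce mod 5]
(1/5) = 1; final value = sign = +1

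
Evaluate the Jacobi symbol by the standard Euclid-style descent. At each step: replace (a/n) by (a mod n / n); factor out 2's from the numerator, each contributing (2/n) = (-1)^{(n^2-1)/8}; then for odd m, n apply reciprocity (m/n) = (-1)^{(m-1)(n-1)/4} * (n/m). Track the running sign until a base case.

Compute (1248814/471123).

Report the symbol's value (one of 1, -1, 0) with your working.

(1248814/471123): 1248814 mod 471123 = 306568, so (1248814/471123) = (306568/471123)
factor out 2^3: 306568 = 2^3·38321; with 471123 mod 8 = 3, (2/471123) = -1; sign now -1; continue with (38321/471123)
flip (38321/471123) -> (471123/38321): both odd, 38321 mod 4 = 1, 471123 mod 4 = 3, so the flip contributes +1; sign now -1
(471123/38321): 471123 mod 38321 = 11271, so (471123/38321) = (11271/38321)
flip (11271/38321) -> (38321/11271): both odd, 11271 mod 4 = 3, 38321 mod 4 = 1, so the flip contributes +1; sign now -1
(38321/11271): 38321 mod 11271 = 4508, so (38321/11271) = (4508/11271)
factor out 2^2: 4508 = 2^2·1127; with 11271 mod 8 = 7, (2/11271) = +1; sign now -1; continue with (1127/11271)
flip (1127/11271) -> (11271/1127): both odd, 1127 mod 4 = 3, 11271 mod 4 = 3, so the flip contributes -1; sign now +1
(11271/1127): 11271 mod 1127 = 1, so (11271/1127) = (1/1127)
reached (1/1127) = 1, so the symbol is +1

1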